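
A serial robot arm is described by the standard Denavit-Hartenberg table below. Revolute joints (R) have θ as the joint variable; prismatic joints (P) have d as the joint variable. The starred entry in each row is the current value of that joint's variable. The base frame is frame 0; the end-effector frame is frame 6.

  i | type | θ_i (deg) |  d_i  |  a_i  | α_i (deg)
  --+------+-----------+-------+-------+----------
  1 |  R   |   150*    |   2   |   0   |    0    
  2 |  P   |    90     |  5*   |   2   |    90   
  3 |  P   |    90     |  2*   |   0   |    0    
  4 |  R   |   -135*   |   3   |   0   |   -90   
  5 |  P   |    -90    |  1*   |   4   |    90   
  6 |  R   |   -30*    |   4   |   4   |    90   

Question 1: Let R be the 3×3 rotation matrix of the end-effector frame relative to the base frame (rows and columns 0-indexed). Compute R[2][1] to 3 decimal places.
End-effector y-axis (col 1 of R) = (0.3536,0.6124,0.7071)
R[2][1] = 0.7071

0.707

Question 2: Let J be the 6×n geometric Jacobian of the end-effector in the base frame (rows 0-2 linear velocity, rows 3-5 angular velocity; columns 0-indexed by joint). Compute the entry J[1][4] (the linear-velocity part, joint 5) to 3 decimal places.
prismatic axis z_4 = (-0.3536,-0.6124,0.7071)
J_v[:, 4] = z_4; J_ω[:, 4] = (0,0,0)
entry J[1][4] = -0.6124

-0.612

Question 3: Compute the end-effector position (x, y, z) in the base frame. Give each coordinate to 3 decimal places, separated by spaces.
after link 1: o_1 = (0.0000, 0.0000, 2.0000)
after link 2: o_2 = (-1.0000, -1.7321, 7.0000)
after link 3: o_3 = (-2.7321, -0.7321, 7.0000)
after link 4: o_4 = (-5.3301, 0.7679, 7.0000)
after link 5: o_5 = (-9.1478, 2.1556, 7.7071)
after link 6: o_6 = (-10.0265, 7.5619, 9.1213)

-10.026 7.562 9.121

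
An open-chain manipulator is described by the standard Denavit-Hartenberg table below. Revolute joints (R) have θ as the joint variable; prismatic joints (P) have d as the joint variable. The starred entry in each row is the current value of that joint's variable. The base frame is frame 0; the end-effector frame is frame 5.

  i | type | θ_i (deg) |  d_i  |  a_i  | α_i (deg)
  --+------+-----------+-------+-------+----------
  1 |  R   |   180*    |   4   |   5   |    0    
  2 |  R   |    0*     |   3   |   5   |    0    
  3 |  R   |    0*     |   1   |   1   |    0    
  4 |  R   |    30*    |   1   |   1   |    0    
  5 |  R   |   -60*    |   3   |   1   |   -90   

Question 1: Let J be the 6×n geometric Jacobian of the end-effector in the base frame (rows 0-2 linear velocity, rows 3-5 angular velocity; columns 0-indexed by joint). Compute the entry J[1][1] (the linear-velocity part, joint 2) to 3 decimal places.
-7.732

axis z_1 = (0.0000,0.0000,1.0000); lever o_n−o_1 = (-7.7321,0.0000,8.0000)
cross product → J_v[:, 1] = (-0.0000,-7.7321,0.0000)
J_ω[:, 1] = z_1
entry J[1][1] = -7.7321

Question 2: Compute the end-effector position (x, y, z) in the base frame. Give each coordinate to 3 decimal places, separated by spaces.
after link 1: o_1 = (-5.0000, 0.0000, 4.0000)
after link 2: o_2 = (-10.0000, 0.0000, 7.0000)
after link 3: o_3 = (-11.0000, 0.0000, 8.0000)
after link 4: o_4 = (-11.8660, -0.5000, 9.0000)
after link 5: o_5 = (-12.7321, 0.0000, 12.0000)

-12.732 0.000 12.000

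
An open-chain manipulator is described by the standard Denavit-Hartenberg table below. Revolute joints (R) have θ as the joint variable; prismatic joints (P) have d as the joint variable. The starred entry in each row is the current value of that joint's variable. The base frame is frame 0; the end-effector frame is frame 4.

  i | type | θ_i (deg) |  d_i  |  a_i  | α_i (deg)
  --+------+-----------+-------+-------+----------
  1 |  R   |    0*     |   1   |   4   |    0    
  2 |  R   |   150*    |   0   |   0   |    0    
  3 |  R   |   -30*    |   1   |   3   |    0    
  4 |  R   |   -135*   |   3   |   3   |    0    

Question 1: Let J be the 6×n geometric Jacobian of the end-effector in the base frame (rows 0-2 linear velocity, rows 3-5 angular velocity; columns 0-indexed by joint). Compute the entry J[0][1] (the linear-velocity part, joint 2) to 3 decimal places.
-1.822

axis z_1 = (0.0000,0.0000,1.0000); lever o_n−o_1 = (1.3978,1.8216,4.0000)
cross product → J_v[:, 1] = (-1.8216,1.3978,0.0000)
J_ω[:, 1] = z_1
entry J[0][1] = -1.8216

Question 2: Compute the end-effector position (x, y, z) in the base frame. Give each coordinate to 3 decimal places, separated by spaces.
after link 1: o_1 = (4.0000, 0.0000, 1.0000)
after link 2: o_2 = (4.0000, 0.0000, 1.0000)
after link 3: o_3 = (2.5000, 2.5981, 2.0000)
after link 4: o_4 = (5.3978, 1.8216, 5.0000)

5.398 1.822 5.000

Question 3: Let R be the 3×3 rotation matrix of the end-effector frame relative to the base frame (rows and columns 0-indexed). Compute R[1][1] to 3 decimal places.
End-effector y-axis (col 1 of R) = (0.2588,0.9659,0.0000)
R[1][1] = 0.9659

0.966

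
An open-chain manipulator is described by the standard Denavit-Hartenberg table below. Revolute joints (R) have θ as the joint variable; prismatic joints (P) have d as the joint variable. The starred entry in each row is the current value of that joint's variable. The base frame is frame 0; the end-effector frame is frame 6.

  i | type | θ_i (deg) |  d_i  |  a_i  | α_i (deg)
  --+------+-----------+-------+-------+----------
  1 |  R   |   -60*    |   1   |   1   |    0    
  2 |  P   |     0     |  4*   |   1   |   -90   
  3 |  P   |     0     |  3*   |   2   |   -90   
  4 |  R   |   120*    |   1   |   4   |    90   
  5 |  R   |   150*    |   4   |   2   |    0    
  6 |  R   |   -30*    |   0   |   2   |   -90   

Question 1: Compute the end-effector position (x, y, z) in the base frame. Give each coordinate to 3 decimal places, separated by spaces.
after link 1: o_1 = (0.5000, -0.8660, 1.0000)
after link 2: o_2 = (1.0000, -1.7321, 5.0000)
after link 3: o_3 = (4.5981, -1.9641, 5.0000)
after link 4: o_4 = (0.5981, -1.9641, 4.0000)
after link 5: o_5 = (2.3301, -5.9641, 3.0000)
after link 6: o_6 = (3.3301, -5.9641, 1.2679)

3.330 -5.964 1.268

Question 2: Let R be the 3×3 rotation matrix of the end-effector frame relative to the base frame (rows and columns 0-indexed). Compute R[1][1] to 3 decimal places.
End-effector y-axis (col 1 of R) = (-0.0000,1.0000,0.0000)
R[1][1] = 1.0000

1.000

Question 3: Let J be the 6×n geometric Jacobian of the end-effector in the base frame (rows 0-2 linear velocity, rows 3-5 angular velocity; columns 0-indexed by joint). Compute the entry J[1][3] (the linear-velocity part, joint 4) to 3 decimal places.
axis z_3 = (0.0000,0.0000,-1.0000); lever o_n−o_3 = (-1.2679,-4.0000,-3.7321)
cross product → J_v[:, 3] = (-4.0000,1.2679,-0.0000)
J_ω[:, 3] = z_3
entry J[1][3] = 1.2679

1.268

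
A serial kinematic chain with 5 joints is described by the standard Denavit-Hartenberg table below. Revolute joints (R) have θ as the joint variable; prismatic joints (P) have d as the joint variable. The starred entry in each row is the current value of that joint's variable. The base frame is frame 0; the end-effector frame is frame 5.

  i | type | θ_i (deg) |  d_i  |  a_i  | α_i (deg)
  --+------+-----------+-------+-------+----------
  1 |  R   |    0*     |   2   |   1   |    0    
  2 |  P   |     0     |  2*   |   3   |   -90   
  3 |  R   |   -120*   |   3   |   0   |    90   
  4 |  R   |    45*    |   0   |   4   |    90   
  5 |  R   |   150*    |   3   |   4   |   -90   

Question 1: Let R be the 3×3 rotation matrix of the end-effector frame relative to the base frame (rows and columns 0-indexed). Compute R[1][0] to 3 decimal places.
-0.612

End-effector x-axis (col 0 of R) = (-0.1268,-0.6124,-0.7803)
R[1][0] = -0.6124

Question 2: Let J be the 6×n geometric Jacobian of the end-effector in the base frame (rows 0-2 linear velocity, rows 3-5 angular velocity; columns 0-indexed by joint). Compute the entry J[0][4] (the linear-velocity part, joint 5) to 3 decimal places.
axis z_4 = (-0.3536,-0.7071,0.6124); lever o_n−o_4 = (-1.5680,-4.5708,-1.2842)
cross product → J_v[:, 4] = (3.7071,-1.4142,0.5073)
J_ω[:, 4] = z_4
entry J[0][4] = 3.7071

3.707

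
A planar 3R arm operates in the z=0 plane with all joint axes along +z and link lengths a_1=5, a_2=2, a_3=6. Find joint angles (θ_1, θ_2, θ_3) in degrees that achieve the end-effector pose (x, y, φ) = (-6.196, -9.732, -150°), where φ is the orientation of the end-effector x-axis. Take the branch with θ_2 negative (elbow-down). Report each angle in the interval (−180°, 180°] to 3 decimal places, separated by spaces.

wrist centre = target − a_3·(cos φ, sin φ) = (-0.9998, -6.7320)
cos θ_2 = (46.3195−5²−2²)/(2·5·2) = 0.8660; θ_2 = -30.0057° (elbow-down)
β = atan2(-6.7320,-0.9998) = -98.4479°; ψ = atan2(-1.0002,6.7320) = -8.4507°
θ_1 = β − ψ = -89.9972°
θ_3 = φ − θ_1 − θ_2 = -29.9971° (wrapped to (-180°,180°])

-89.997 -30.006 -29.997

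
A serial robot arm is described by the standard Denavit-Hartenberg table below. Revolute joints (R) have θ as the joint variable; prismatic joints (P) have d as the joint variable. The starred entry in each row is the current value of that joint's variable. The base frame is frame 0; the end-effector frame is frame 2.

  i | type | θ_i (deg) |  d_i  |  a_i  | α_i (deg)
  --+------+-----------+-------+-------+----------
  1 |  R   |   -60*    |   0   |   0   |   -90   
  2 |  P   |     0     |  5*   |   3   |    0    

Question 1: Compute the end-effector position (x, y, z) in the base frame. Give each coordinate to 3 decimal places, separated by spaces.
after link 1: o_1 = (0.0000, 0.0000, 0.0000)
after link 2: o_2 = (5.8301, -0.0981, 0.0000)

5.830 -0.098 0.000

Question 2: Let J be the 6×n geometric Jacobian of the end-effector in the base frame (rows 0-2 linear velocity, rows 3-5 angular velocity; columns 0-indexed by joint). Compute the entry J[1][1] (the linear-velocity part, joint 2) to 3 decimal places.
prismatic axis z_1 = (0.8660,0.5000,0.0000)
J_v[:, 1] = z_1; J_ω[:, 1] = (0,0,0)
entry J[1][1] = 0.5000

0.500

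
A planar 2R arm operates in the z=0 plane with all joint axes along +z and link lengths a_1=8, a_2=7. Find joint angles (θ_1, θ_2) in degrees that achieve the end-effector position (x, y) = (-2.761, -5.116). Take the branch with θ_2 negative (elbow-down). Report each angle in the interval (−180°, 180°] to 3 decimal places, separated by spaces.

-59.997 -135.005

cos θ_2 = (33.7966−8²−7²)/(2·8·7) = -0.7072; θ_2 = -135.0054° (elbow-down)
β = atan2(-5.1160,-2.7610) = -118.3548°; ψ = atan2(-4.9493,3.0498) = -58.3583°
θ_1 = β − ψ = -59.9965°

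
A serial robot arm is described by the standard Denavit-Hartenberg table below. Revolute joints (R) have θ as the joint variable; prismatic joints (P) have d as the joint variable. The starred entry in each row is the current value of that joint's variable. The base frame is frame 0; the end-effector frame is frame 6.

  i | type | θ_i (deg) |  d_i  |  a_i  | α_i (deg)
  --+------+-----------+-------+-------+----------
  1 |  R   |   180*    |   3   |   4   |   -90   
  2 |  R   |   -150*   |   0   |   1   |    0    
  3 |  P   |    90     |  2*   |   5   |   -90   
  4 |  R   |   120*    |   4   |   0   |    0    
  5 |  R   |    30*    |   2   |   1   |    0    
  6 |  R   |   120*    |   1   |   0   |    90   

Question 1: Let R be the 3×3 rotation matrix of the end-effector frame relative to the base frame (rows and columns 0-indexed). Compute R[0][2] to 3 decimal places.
End-effector z-axis (col 2 of R) = (0.5000,0.0000,-0.8660)
R[0][2] = 0.5000

0.500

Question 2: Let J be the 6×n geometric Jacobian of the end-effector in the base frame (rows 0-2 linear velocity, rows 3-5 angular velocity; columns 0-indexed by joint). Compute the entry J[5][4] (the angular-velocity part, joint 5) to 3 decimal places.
-0.500

axis z_4 = (-0.8660,0.0000,-0.5000); lever o_n−o_4 = (-2.1651,0.5000,-2.2500)
cross product → J_v[:, 4] = (0.2500,-0.8660,-0.4330)
J_ω[:, 4] = z_4
entry J[5][4] = -0.5000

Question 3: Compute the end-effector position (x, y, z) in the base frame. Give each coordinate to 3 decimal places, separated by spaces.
after link 1: o_1 = (-4.0000, 0.0000, 3.0000)
after link 2: o_2 = (-3.1340, 0.0000, 3.5000)
after link 3: o_3 = (-5.6340, -2.0000, 7.8301)
after link 4: o_4 = (-9.0981, -2.0000, 5.8301)
after link 5: o_5 = (-10.3971, -1.5000, 4.0801)
after link 6: o_6 = (-11.2631, -1.5000, 3.5801)

-11.263 -1.500 3.580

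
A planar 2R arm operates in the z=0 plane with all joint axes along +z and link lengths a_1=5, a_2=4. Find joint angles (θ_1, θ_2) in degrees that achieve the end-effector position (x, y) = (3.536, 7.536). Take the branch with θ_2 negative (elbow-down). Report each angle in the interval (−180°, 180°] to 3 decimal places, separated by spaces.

84.719 -44.979

cos θ_2 = (69.2946−5²−4²)/(2·5·4) = 0.7074; θ_2 = -44.9791° (elbow-down)
β = atan2(7.5360,3.5360) = 64.8634°; ψ = atan2(-2.8274,7.8295) = -19.8558°
θ_1 = β − ψ = 84.7191°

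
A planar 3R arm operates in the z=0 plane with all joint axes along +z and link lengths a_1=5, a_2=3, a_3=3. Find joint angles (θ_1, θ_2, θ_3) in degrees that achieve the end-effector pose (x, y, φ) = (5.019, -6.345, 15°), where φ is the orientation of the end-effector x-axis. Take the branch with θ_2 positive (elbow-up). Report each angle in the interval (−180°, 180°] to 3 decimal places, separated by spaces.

-90.000 44.996 60.004

wrist centre = target − a_3·(cos φ, sin φ) = (2.1212, -7.1215)
cos θ_2 = (55.2147−5²−3²)/(2·5·3) = 0.7072; θ_2 = 44.9959° (elbow-up)
β = atan2(-7.1215,2.1212) = -73.4131°; ψ = atan2(2.1212,7.1215) = 16.5864°
θ_1 = β − ψ = -89.9996°
θ_3 = φ − θ_1 − θ_2 = 60.0037° (wrapped to (-180°,180°])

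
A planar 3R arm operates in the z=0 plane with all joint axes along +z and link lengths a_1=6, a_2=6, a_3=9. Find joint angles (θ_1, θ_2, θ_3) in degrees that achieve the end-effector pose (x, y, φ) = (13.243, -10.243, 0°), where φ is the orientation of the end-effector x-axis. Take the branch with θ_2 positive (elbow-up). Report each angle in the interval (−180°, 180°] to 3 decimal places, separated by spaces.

wrist centre = target − a_3·(cos φ, sin φ) = (4.2430, -10.2430)
cos θ_2 = (122.9221−6²−6²)/(2·6·6) = 0.7073; θ_2 = 44.9883° (elbow-up)
β = atan2(-10.2430,4.2430) = -67.4990°; ψ = atan2(4.2418,10.2435) = 22.4941°
θ_1 = β − ψ = -89.9931°
θ_3 = φ − θ_1 − θ_2 = 45.0049° (wrapped to (-180°,180°])

-89.993 44.988 45.005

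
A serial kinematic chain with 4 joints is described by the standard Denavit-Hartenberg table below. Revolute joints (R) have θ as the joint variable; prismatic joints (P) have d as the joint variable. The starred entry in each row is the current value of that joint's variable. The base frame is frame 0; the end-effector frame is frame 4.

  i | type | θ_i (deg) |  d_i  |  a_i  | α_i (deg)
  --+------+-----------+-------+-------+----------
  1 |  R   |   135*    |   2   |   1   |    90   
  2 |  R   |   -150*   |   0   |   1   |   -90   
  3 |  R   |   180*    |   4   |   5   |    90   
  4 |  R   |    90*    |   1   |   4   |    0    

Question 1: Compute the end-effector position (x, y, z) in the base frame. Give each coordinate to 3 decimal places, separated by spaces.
after link 1: o_1 = (-0.7071, 0.7071, 2.0000)
after link 2: o_2 = (-0.0947, 0.0947, 1.5000)
after link 3: o_3 = (-4.5708, 4.5708, 0.5359)
after link 4: o_4 = (-6.6921, 5.2779, -2.9282)

-6.692 5.278 -2.928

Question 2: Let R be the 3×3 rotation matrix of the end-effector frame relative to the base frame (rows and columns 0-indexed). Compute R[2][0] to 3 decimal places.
End-effector x-axis (col 0 of R) = (-0.3536,0.3536,-0.8660)
R[2][0] = -0.8660

-0.866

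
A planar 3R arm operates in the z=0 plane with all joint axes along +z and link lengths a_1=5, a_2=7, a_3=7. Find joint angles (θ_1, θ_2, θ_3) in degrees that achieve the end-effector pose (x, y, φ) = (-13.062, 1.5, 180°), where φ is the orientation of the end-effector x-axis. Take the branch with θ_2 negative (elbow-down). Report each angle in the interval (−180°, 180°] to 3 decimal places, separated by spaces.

wrist centre = target − a_3·(cos φ, sin φ) = (-6.0620, 1.5000)
cos θ_2 = (38.9978−5²−7²)/(2·5·7) = -0.5000; θ_2 = -120.0020° (elbow-down)
β = atan2(1.5000,-6.0620) = 166.1017°; ψ = atan2(-6.0621,1.4998) = -76.1038°
θ_1 = β − ψ = 242.2055°
θ_3 = φ − θ_1 − θ_2 = 57.7966° (wrapped to (-180°,180°])

-117.795 -120.002 57.797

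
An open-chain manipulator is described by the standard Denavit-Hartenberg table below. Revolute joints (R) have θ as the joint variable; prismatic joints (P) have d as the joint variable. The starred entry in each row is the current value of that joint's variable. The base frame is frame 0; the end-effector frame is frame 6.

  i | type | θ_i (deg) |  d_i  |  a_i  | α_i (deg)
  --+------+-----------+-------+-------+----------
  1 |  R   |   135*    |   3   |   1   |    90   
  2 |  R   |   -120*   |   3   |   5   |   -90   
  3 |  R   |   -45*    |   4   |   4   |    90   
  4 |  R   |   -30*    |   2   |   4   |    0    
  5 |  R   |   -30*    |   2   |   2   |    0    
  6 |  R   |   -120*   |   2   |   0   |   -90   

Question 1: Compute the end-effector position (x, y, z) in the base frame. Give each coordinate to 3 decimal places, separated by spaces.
after link 1: o_1 = (-0.7071, 0.7071, 3.0000)
after link 2: o_2 = (3.1820, 1.0607, -1.3301)
after link 3: o_3 = (3.7325, 4.5101, -5.7796)
after link 4: o_4 = (8.0553, 5.6514, -5.6762)
after link 5: o_5 = (10.3660, 6.3408, -4.1978)
after link 6: o_6 = (10.8660, 7.8408, -2.9730)

10.866 7.841 -2.973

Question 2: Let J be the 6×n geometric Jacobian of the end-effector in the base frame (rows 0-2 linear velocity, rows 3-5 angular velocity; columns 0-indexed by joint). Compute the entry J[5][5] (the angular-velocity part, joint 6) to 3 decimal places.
axis z_5 = (0.2500,0.7500,0.6124); lever o_n−o_5 = (0.5000,1.5000,1.2247)
cross product → J_v[:, 5] = (-0.0000,-0.0000,0.0000)
J_ω[:, 5] = z_5
entry J[5][5] = 0.6124

0.612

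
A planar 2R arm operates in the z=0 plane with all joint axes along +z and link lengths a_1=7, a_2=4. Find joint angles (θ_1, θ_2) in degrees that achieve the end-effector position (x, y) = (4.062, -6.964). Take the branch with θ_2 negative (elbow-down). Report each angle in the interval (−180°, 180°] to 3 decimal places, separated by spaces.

cos θ_2 = (64.9971−7²−4²)/(2·7·4) = -0.0001; θ_2 = -90.0029° (elbow-down)
β = atan2(-6.9640,4.0620) = -59.7456°; ψ = atan2(-4.0000,6.9998) = -29.7456°
θ_1 = β − ψ = -30.0000°

-30.000 -90.003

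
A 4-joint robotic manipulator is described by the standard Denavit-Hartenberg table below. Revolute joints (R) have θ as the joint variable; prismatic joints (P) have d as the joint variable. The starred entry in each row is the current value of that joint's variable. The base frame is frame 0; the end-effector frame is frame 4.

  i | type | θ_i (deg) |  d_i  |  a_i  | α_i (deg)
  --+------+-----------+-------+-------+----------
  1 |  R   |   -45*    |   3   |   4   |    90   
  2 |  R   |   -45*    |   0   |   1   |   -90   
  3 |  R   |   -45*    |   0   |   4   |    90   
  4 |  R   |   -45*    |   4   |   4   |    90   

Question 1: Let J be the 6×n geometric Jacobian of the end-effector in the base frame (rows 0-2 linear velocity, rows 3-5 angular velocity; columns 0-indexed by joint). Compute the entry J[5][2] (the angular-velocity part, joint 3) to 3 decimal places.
axis z_2 = (0.5000,-0.5000,0.7071); lever o_n−o_2 = (-5.8284,-5.0000,-3.4142)
cross product → J_v[:, 2] = (5.2426,-2.4142,-5.4142)
J_ω[:, 2] = z_2
entry J[5][2] = 0.7071

0.707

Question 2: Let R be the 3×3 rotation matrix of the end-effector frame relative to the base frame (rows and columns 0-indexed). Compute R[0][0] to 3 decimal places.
End-effector x-axis (col 0 of R) = (-0.4571,-0.2500,-0.8536)
R[0][0] = -0.4571

-0.457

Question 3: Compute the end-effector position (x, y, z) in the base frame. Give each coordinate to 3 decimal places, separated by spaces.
after link 1: o_1 = (2.8284, -2.8284, 3.0000)
after link 2: o_2 = (3.3284, -3.3284, 2.2929)
after link 3: o_3 = (2.7426, -6.7426, 0.2929)
after link 4: o_4 = (-2.5000, -8.3284, -1.1213)

-2.500 -8.328 -1.121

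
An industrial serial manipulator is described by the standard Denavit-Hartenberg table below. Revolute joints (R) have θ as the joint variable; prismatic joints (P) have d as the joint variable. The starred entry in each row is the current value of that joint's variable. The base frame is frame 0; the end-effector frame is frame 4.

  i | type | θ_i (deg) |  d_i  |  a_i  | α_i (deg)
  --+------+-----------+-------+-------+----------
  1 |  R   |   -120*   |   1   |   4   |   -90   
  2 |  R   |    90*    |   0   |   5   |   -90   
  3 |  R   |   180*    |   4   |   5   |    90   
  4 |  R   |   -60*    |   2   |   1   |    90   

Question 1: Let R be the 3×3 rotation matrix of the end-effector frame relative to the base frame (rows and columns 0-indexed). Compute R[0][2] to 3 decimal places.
-0.250

End-effector z-axis (col 2 of R) = (-0.2500,-0.4330,-0.8660)
R[0][2] = -0.2500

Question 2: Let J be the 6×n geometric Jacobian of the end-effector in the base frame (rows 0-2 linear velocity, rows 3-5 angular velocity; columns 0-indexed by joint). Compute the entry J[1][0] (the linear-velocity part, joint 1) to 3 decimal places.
axis z_0 = ẑ; lever o_n−o_0 = (-2.1651,0.2500,1.5000)
cross product → J_v[:, 0] = (-0.2500,-2.1651,0.0000)
J_ω[:, 0] = z_0
entry J[1][0] = -2.1651

-2.165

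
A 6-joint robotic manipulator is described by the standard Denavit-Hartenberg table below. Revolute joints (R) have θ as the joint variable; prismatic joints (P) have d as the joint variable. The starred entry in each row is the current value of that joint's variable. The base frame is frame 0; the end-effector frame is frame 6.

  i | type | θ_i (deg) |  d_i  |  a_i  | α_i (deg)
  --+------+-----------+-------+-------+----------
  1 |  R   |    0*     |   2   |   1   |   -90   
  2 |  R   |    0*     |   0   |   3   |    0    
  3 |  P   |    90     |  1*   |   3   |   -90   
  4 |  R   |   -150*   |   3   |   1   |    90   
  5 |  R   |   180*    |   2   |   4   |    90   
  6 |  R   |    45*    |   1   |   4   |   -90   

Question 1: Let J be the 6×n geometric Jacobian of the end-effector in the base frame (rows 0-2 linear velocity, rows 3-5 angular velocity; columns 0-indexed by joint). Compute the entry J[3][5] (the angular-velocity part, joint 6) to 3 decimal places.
axis z_5 = (-1.0000,0.0000,0.0000); lever o_n−o_5 = (-1.0000,-3.8637,-1.0353)
cross product → J_v[:, 5] = (0.0000,-1.0353,3.8637)
J_ω[:, 5] = z_5
entry J[3][5] = -1.0000

-1.000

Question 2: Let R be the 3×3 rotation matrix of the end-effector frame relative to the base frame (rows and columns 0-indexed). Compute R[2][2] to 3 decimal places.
0.966

End-effector z-axis (col 2 of R) = (-0.0000,-0.2588,0.9659)
R[2][2] = 0.9659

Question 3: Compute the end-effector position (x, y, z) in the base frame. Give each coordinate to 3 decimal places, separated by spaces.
-0.000 -6.096 -3.633

after link 1: o_1 = (1.0000, 0.0000, 2.0000)
after link 2: o_2 = (4.0000, 0.0000, 2.0000)
after link 3: o_3 = (4.0000, 1.0000, -1.0000)
after link 4: o_4 = (1.0000, 1.5000, -0.1340)
after link 5: o_5 = (1.0000, -2.2321, -2.5981)
after link 6: o_6 = (-0.0000, -6.0958, -3.6334)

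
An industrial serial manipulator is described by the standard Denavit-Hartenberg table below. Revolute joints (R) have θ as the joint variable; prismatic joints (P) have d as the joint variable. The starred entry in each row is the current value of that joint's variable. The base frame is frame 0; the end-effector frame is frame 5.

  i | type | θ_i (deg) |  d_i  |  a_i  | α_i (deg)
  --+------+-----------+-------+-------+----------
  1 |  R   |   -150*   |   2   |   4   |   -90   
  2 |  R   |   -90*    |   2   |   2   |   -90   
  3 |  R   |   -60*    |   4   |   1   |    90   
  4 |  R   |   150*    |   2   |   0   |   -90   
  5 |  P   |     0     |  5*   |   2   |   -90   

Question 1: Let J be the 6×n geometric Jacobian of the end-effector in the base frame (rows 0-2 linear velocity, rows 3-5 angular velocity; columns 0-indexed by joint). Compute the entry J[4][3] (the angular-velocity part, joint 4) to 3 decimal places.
-0.433

axis z_3 = (0.2500,-0.4330,-0.8660); lever o_n−o_3 = (1.5514,3.9731,-3.8481)
cross product → J_v[:, 3] = (5.1071,-0.3816,1.6651)
J_ω[:, 3] = z_3
entry J[4][3] = -0.4330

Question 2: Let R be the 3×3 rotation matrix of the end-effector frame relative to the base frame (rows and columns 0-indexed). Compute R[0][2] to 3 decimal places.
-0.250

End-effector z-axis (col 2 of R) = (-0.2500,0.4330,0.8660)
R[0][2] = -0.2500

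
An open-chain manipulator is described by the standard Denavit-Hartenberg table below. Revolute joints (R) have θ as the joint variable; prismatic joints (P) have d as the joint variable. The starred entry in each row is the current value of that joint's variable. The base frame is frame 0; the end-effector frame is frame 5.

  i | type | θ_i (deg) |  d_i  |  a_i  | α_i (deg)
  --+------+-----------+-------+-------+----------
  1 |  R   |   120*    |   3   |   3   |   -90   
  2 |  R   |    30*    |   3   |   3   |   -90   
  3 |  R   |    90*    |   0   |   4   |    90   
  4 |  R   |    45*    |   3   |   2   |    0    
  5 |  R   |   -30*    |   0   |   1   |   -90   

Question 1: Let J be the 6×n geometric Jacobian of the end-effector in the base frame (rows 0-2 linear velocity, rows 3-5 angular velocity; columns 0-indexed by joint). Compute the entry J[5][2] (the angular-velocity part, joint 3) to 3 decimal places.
-0.866

axis z_2 = (0.2500,-0.4330,-0.8660); lever o_n−o_2 = (4.6446,4.7156,-2.9489)
cross product → J_v[:, 2] = (5.3608,-3.2851,3.1901)
J_ω[:, 2] = z_2
entry J[5][2] = -0.8660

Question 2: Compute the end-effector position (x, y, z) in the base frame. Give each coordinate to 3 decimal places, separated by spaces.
-0.753 8.064 -1.449

after link 1: o_1 = (-1.5000, 2.5981, 3.0000)
after link 2: o_2 = (-5.3971, 3.3481, 1.5000)
after link 3: o_3 = (-1.9330, 5.3481, 1.5000)
after link 4: o_4 = (-1.6538, 7.6928, -1.2247)
after link 5: o_5 = (-0.7525, 8.0637, -1.4489)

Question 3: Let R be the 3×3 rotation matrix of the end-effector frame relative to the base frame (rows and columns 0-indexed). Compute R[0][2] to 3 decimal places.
End-effector z-axis (col 2 of R) = (0.0173,-0.5477,-0.8365)
R[0][2] = 0.0173

0.017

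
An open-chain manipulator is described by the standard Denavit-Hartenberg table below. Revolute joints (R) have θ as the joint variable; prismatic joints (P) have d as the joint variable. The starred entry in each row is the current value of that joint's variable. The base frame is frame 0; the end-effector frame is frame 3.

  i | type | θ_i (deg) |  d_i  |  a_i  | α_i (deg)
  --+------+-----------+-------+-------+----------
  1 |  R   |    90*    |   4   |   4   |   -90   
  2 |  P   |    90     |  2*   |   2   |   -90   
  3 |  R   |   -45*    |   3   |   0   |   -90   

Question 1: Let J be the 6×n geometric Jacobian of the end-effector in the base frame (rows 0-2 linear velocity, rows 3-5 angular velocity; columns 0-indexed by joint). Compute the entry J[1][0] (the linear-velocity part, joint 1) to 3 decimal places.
-2.000

axis z_0 = ẑ; lever o_n−o_0 = (-2.0000,1.0000,2.0000)
cross product → J_v[:, 0] = (-1.0000,-2.0000,0.0000)
J_ω[:, 0] = z_0
entry J[1][0] = -2.0000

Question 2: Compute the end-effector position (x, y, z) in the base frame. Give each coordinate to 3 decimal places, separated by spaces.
-2.000 1.000 2.000

after link 1: o_1 = (0.0000, 4.0000, 4.0000)
after link 2: o_2 = (-2.0000, 4.0000, 2.0000)
after link 3: o_3 = (-2.0000, 1.0000, 2.0000)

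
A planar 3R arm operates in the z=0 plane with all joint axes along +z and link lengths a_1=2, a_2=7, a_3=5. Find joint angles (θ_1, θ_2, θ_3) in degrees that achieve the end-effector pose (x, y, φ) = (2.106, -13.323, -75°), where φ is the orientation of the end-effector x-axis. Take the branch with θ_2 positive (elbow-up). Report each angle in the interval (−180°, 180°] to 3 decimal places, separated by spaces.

-120.004 45.007 -0.003

wrist centre = target − a_3·(cos φ, sin φ) = (0.8119, -8.4934)
cos θ_2 = (72.7965−2²−7²)/(2·2·7) = 0.7070; θ_2 = 45.0071° (elbow-up)
β = atan2(-8.4934,0.8119) = -84.5395°; ψ = atan2(4.9504,6.9491) = 35.4650°
θ_1 = β − ψ = -120.0045°
θ_3 = φ − θ_1 − θ_2 = -0.0026° (wrapped to (-180°,180°])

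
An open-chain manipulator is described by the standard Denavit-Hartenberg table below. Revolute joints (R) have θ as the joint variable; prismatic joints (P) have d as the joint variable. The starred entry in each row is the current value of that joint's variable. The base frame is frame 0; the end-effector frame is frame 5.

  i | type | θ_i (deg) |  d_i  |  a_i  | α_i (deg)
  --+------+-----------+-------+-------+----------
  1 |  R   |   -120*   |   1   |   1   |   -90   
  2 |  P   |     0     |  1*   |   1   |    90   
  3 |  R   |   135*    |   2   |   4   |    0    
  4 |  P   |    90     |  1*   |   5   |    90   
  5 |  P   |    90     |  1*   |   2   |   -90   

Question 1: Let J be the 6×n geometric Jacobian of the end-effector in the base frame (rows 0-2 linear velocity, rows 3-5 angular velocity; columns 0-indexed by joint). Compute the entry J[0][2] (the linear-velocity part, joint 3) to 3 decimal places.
axis z_2 = (0.0000,0.0000,1.0000); lever o_n−o_2 = (3.5355,6.1237,5.0000)
cross product → J_v[:, 2] = (-6.1237,3.5355,0.0000)
J_ω[:, 2] = z_2
entry J[0][2] = -6.1237

-6.124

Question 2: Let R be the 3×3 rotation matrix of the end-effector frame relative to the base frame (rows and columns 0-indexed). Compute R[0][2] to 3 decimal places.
End-effector z-axis (col 2 of R) = (0.2588,-0.9659,0.0000)
R[0][2] = 0.2588

0.259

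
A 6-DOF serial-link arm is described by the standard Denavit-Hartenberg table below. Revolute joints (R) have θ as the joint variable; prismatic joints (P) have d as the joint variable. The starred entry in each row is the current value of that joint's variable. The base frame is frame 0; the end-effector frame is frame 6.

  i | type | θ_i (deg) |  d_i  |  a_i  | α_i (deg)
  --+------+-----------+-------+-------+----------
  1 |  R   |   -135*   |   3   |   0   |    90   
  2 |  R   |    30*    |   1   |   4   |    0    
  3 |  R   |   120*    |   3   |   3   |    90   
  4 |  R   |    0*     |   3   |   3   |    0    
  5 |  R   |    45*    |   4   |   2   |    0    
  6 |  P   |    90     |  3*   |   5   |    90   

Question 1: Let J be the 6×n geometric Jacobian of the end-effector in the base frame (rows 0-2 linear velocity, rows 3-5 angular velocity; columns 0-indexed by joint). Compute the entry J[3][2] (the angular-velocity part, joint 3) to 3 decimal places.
axis z_2 = (-0.7071,0.7071,0.0000); lever o_n−o_2 = (-6.7817,4.4610,10.5996)
cross product → J_v[:, 2] = (7.4950,7.4950,1.6410)
J_ω[:, 2] = z_2
entry J[3][2] = -0.7071

-0.707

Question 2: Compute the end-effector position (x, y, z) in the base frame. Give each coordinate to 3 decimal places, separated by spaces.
-9.938 2.719 15.600

after link 1: o_1 = (0.0000, 0.0000, 3.0000)
after link 2: o_2 = (-3.1566, -1.7424, 5.0000)
after link 3: o_3 = (-3.4408, 2.2161, 6.5000)
after link 4: o_4 = (-2.6643, 2.9925, 10.5981)
after link 5: o_5 = (-4.2125, 3.4443, 14.7693)
after link 6: o_6 = (-9.9383, 2.7186, 15.5996)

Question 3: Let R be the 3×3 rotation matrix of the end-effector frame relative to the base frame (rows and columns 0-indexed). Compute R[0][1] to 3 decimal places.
-0.354

End-effector y-axis (col 1 of R) = (-0.3536,-0.3536,0.8660)
R[0][1] = -0.3536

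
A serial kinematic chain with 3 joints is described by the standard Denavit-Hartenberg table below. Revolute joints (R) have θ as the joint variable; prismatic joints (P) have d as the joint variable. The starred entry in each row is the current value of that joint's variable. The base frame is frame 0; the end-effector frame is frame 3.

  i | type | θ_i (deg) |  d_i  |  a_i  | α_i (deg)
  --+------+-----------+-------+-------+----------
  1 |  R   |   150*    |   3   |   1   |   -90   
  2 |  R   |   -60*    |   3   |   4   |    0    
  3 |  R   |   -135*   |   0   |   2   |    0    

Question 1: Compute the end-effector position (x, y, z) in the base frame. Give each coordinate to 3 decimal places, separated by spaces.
-2.425 -2.064 5.946

after link 1: o_1 = (-0.8660, 0.5000, 3.0000)
after link 2: o_2 = (-4.0981, -1.0981, 6.4641)
after link 3: o_3 = (-2.4250, -2.0640, 5.9465)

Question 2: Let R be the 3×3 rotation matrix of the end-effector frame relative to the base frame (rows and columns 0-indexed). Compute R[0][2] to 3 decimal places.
End-effector z-axis (col 2 of R) = (-0.5000,-0.8660,0.0000)
R[0][2] = -0.5000

-0.500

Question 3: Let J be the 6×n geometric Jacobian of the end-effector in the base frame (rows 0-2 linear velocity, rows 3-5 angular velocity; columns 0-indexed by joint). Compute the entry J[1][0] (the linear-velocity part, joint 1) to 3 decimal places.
-2.425

axis z_0 = ẑ; lever o_n−o_0 = (-2.4250,-2.0640,5.9465)
cross product → J_v[:, 0] = (2.0640,-2.4250,0.0000)
J_ω[:, 0] = z_0
entry J[1][0] = -2.4250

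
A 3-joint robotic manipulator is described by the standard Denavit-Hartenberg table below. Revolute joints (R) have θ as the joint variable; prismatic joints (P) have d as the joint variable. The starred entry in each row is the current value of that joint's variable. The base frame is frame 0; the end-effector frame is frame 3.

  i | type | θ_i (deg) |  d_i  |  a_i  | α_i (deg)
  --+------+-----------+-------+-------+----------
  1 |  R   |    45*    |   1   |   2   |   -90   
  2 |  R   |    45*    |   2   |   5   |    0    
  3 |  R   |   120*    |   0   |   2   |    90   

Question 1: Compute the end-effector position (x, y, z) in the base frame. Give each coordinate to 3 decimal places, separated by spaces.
1.134 3.962 -3.053

after link 1: o_1 = (1.4142, 1.4142, 1.0000)
after link 2: o_2 = (2.5000, 5.3284, -2.5355)
after link 3: o_3 = (1.1340, 3.9624, -3.0532)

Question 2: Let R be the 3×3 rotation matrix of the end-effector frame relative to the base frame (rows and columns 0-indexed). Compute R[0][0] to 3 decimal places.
-0.683

End-effector x-axis (col 0 of R) = (-0.6830,-0.6830,-0.2588)
R[0][0] = -0.6830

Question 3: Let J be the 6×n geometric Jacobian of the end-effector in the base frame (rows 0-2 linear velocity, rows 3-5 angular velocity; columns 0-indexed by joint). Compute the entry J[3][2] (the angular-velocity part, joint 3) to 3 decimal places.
-0.707

axis z_2 = (-0.7071,0.7071,0.0000); lever o_n−o_2 = (-1.3660,-1.3660,-0.5176)
cross product → J_v[:, 2] = (-0.3660,-0.3660,1.9319)
J_ω[:, 2] = z_2
entry J[3][2] = -0.7071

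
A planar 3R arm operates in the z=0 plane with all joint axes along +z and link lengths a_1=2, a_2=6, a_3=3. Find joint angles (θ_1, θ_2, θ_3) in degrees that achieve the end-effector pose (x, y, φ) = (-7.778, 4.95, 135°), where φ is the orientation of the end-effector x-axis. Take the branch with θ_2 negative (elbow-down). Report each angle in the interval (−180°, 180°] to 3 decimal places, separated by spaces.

wrist centre = target − a_3·(cos φ, sin φ) = (-5.6567, 2.8287)
cos θ_2 = (39.9995−2²−6²)/(2·2·6) = -0.0000; θ_2 = -90.0013° (elbow-down)
β = atan2(2.8287,-5.6567) = 153.4322°; ψ = atan2(-6.0000,1.9999) = -71.5662°
θ_1 = β − ψ = 224.9984°
θ_3 = φ − θ_1 − θ_2 = 0.0029° (wrapped to (-180°,180°])

-135.002 -90.001 0.003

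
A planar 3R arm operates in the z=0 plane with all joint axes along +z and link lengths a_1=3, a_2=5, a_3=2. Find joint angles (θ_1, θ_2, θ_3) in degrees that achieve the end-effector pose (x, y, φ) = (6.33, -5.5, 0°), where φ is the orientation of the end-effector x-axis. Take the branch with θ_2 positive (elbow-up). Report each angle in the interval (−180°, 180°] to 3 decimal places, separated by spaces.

wrist centre = target − a_3·(cos φ, sin φ) = (4.3300, -5.5000)
cos θ_2 = (48.9989−3²−5²)/(2·3·5) = 0.5000; θ_2 = 60.0024° (elbow-up)
β = atan2(-5.5000,4.3300) = -51.7876°; ψ = atan2(4.3302,5.4998) = 38.2148°
θ_1 = β − ψ = -90.0024°
θ_3 = φ − θ_1 − θ_2 = 30.0000° (wrapped to (-180°,180°])

-90.002 60.002 30.000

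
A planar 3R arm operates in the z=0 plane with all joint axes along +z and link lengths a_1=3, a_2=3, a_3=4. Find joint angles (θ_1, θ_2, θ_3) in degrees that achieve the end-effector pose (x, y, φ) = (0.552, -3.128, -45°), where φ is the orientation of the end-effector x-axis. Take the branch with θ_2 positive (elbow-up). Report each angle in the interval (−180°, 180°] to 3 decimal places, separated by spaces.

wrist centre = target − a_3·(cos φ, sin φ) = (-2.2764, -0.2996)
cos θ_2 = (5.2719−3²−3²)/(2·3·3) = -0.7071; θ_2 = 135.0010° (elbow-up)
β = atan2(-0.2996,-2.2764) = -172.5031°; ψ = atan2(2.1213,0.8786) = 67.5005°
θ_1 = β − ψ = -240.0036°
θ_3 = φ − θ_1 − θ_2 = 60.0026° (wrapped to (-180°,180°])

119.996 135.001 60.003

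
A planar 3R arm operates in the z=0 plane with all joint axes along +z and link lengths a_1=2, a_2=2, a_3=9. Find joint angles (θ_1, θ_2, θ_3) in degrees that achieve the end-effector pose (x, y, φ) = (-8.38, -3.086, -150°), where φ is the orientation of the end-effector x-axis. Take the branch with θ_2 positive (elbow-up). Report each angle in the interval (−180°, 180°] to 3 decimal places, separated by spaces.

wrist centre = target − a_3·(cos φ, sin φ) = (-0.5858, 1.4140)
cos θ_2 = (2.3425−2²−2²)/(2·2·2) = -0.7072; θ_2 = 135.0063° (elbow-up)
β = atan2(1.4140,-0.5858) = 112.5025°; ψ = atan2(1.4141,0.5856) = 67.5031°
θ_1 = β − ψ = 44.9994°
θ_3 = φ − θ_1 − θ_2 = 29.9943° (wrapped to (-180°,180°])

44.999 135.006 29.994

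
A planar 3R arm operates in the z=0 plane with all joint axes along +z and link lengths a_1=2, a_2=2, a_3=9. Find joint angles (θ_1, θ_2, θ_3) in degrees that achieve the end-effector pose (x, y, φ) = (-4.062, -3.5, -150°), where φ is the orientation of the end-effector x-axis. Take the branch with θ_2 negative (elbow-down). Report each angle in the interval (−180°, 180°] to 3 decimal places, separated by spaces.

wrist centre = target − a_3·(cos φ, sin φ) = (3.7322, 1.0000)
cos θ_2 = (14.9295−2²−2²)/(2·2·2) = 0.8662; θ_2 = -29.9810° (elbow-down)
β = atan2(1.0000,3.7322) = 14.9993°; ψ = atan2(-0.9994,3.7324) = -14.9905°
θ_1 = β − ψ = 29.9898°
θ_3 = φ − θ_1 − θ_2 = -150.0088° (wrapped to (-180°,180°])

29.990 -29.981 -150.009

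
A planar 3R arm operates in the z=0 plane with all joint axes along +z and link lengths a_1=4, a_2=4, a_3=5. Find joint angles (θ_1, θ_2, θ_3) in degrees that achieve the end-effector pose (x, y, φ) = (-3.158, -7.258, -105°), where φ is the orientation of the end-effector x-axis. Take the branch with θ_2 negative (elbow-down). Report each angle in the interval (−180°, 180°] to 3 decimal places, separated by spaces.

-60.006 -135.004 90.010

wrist centre = target − a_3·(cos φ, sin φ) = (-1.8639, -2.4284)
cos θ_2 = (9.3711−4²−4²)/(2·4·4) = -0.7072; θ_2 = -135.0037° (elbow-down)
β = atan2(-2.4284,-1.8639) = -127.5082°; ψ = atan2(-2.8282,1.1714) = -67.5018°
θ_1 = β − ψ = -60.0063°
θ_3 = φ − θ_1 − θ_2 = 90.0100° (wrapped to (-180°,180°])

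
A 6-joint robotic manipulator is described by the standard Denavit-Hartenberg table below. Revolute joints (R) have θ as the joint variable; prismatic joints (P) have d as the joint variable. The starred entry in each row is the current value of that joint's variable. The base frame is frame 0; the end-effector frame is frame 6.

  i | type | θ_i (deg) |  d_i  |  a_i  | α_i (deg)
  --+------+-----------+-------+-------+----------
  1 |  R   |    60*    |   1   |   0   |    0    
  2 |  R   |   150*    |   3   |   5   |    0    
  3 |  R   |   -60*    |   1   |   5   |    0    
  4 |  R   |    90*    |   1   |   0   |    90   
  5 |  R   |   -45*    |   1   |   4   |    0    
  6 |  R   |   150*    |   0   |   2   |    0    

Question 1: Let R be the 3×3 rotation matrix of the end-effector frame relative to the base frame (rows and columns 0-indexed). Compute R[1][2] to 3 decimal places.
0.500

End-effector z-axis (col 2 of R) = (-0.8660,0.5000,0.0000)
R[1][2] = 0.5000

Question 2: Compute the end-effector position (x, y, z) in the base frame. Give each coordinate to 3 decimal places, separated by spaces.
-10.682 -1.501 5.103

after link 1: o_1 = (0.0000, 0.0000, 1.0000)
after link 2: o_2 = (-4.3301, -2.5000, 4.0000)
after link 3: o_3 = (-8.6603, -0.0000, 5.0000)
after link 4: o_4 = (-8.6603, -0.0000, 6.0000)
after link 5: o_5 = (-10.9405, -1.9495, 3.1716)
after link 6: o_6 = (-10.6817, -1.5012, 5.1034)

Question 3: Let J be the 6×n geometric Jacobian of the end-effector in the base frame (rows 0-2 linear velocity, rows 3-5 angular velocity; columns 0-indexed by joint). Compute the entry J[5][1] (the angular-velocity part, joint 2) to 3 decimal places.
1.000

axis z_1 = (0.0000,0.0000,1.0000); lever o_n−o_1 = (-10.6817,-1.5012,4.1034)
cross product → J_v[:, 1] = (1.5012,-10.6817,0.0000)
J_ω[:, 1] = z_1
entry J[5][1] = 1.0000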